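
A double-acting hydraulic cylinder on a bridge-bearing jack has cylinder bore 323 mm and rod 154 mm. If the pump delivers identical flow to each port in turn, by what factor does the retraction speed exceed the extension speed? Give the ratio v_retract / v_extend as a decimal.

Cap-side area A_cap = π/4 × (323 mm)² = 81940 mm^2
Rod-side annular area A_ann = π/4 × (323² − 154²) = 63310 mm^2
For equal Q, v ∝ 1/A, so v_ret/v_ext = A_cap/A_ann.

v_ret/v_ext ≈ 1.29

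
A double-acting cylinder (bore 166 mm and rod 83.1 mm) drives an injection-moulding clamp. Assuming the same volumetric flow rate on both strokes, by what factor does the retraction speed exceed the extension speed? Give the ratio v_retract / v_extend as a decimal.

Cap-side area A_cap = π/4 × (166 mm)² = 21640 mm^2
Rod-side annular area A_ann = π/4 × (166² − 83.1²) = 16220 mm^2
For equal Q, v ∝ 1/A, so v_ret/v_ext = A_cap/A_ann.

v_ret/v_ext ≈ 1.33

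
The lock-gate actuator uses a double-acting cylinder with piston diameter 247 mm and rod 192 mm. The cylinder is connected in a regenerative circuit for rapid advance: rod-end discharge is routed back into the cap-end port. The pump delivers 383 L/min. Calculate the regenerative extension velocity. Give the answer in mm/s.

In regeneration the rod-end outflow joins the pump flow into the cap end, so the net volume the pump must supply per unit advance equals the rod cross-section area.
Rod cross-section A_rod = π/4 × (192 mm)² = 28950 mm^2
v = Q_pump / A_rod

v ≈ 220 mm/s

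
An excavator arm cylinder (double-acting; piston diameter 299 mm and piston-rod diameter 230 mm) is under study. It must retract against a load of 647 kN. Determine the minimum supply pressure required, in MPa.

Rod-side annular area A_ann = π/4 × (299² − 230²) = 28670 mm^2
Retraction: pressure acts on the annular area.
P = F / A = 647 kN / A

P ≈ 22.6 MPa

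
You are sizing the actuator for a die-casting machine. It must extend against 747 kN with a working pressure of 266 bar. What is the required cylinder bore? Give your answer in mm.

D ≈ 189 mm

Extension force acts on the full piston face: F = P × (π/4)D².
D = √(4F / (πP)) = √(4 × 747 kN / (π × 266 bar))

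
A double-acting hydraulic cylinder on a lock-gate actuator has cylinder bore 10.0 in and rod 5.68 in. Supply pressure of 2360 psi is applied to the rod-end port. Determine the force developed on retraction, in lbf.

F ≈ 1.26e5 lbf

Rod-side annular area A_ann = π/4 × (10.0² − 5.68²) = 53.20 in^2
On retraction the pressure acts on the annular area (bore minus rod).
F = P × A_ann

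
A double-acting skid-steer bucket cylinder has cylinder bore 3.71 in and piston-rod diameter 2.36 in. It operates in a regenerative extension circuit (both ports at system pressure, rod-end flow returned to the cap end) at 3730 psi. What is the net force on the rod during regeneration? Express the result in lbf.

With equal pressure on both faces, forces on the annular region cancel; the net push is pressure × rod cross-section.
Rod cross-section A_rod = π/4 × (2.36 in)² = 4.374 in^2
F = P × A_rod

F ≈ 16300 lbf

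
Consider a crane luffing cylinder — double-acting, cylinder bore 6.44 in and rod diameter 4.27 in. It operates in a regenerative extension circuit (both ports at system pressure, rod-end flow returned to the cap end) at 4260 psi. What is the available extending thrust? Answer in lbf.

F ≈ 61000 lbf

With equal pressure on both faces, forces on the annular region cancel; the net push is pressure × rod cross-section.
Rod cross-section A_rod = π/4 × (4.27 in)² = 14.32 in^2
F = P × A_rod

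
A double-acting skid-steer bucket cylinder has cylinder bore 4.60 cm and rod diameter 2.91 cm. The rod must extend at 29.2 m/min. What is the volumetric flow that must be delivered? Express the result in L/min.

Q ≈ 48.5 L/min

Cap-side area A_cap = π/4 × (4.60 cm)² = 16.62 cm^2
Q = A × v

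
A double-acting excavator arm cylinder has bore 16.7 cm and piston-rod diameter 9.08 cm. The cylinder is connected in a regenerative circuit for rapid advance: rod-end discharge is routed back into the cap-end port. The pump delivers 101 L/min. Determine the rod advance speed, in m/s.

v ≈ 0.260 m/s

In regeneration the rod-end outflow joins the pump flow into the cap end, so the net volume the pump must supply per unit advance equals the rod cross-section area.
Rod cross-section A_rod = π/4 × (9.08 cm)² = 64.75 cm^2
v = Q_pump / A_rod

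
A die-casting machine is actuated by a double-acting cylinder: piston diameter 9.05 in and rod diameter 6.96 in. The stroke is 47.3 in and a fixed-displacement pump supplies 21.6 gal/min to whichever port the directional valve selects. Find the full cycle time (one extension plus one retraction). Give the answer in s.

t ≈ 51.5 s

Cap-side area A_cap = π/4 × (9.05 in)² = 64.33 in^2
Rod-side annular area A_ann = π/4 × (9.05² − 6.96²) = 26.28 in^2
t_ext = A_cap·L/Q = 36.59 s
t_ret = A_ann·L/Q = 14.95 s
t_cycle = t_ext + t_ret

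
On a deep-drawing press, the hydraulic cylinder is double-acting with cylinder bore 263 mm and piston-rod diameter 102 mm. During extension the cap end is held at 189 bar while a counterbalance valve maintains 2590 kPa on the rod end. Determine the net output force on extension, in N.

F ≈ 9.07e5 N

Cap-side area A_cap = π/4 × (263 mm)² = 54330 mm^2
Rod-side annular area A_ann = π/4 × (263² − 102²) = 46150 mm^2
Net thrust = P_cap·A_cap − P_rod·A_ann = 1.027e6 N − 1.195e5 N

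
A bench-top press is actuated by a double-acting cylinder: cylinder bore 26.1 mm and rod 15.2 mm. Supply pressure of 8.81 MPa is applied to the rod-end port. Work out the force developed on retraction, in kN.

Rod-side annular area A_ann = π/4 × (26.1² − 15.2²) = 353.6 mm^2
On retraction the pressure acts on the annular area (bore minus rod).
F = P × A_ann

F ≈ 3.11 kN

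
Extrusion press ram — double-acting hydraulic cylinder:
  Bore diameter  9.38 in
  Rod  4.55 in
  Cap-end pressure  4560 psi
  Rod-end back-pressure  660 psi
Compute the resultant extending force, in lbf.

Cap-side area A_cap = π/4 × (9.38 in)² = 69.10 in^2
Rod-side annular area A_ann = π/4 × (9.38² − 4.55²) = 52.84 in^2
Net thrust = P_cap·A_cap − P_rod·A_ann = 3.151e5 lbf − 34880 lbf

F ≈ 2.80e5 lbf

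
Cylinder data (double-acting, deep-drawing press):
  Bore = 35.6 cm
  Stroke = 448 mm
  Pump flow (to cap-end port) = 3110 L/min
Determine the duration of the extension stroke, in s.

t ≈ 0.860 s

Cap-side area A_cap = π/4 × (35.6 cm)² = 995.4 cm^2
Swept volume V = A × L; t = V / Q = A·L / Q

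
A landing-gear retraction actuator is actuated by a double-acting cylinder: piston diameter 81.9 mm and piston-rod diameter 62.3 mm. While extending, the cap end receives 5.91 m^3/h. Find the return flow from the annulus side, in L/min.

Cap-side area A_cap = π/4 × (81.9 mm)² = 5268 mm^2
Rod-side annular area A_ann = π/4 × (81.9² − 62.3²) = 2220 mm^2
Piston speed v = Q_in/A_cap; rod-end outflow Q_out = v × A_ann = Q_in × A_ann/A_cap.

Q_out ≈ 41.5 L/min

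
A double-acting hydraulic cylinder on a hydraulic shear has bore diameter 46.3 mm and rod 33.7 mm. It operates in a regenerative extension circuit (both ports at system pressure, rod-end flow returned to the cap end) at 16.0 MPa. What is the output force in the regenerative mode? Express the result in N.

With equal pressure on both faces, forces on the annular region cancel; the net push is pressure × rod cross-section.
Rod cross-section A_rod = π/4 × (33.7 mm)² = 892.0 mm^2
F = P × A_rod

F ≈ 14300 N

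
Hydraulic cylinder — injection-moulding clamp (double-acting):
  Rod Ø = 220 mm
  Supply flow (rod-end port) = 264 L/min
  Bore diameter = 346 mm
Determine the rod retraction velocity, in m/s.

Rod-side annular area A_ann = π/4 × (346² − 220²) = 56010 mm^2
Flow into the rod-end port fills the annular volume.
v = Q / A

v ≈ 0.0786 m/s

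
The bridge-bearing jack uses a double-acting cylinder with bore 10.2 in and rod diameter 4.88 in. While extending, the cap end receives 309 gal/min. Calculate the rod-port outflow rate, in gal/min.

Q_out ≈ 238 gal/min

Cap-side area A_cap = π/4 × (10.2 in)² = 81.71 in^2
Rod-side annular area A_ann = π/4 × (10.2² − 4.88²) = 63.01 in^2
Piston speed v = Q_in/A_cap; rod-end outflow Q_out = v × A_ann = Q_in × A_ann/A_cap.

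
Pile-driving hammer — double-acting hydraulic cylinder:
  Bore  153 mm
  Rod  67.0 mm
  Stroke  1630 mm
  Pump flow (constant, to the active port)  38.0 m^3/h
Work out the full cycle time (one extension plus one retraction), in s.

Cap-side area A_cap = π/4 × (153 mm)² = 18390 mm^2
Rod-side annular area A_ann = π/4 × (153² − 67.0²) = 14860 mm^2
t_ext = A_cap·L/Q = 2.839 s
t_ret = A_ann·L/Q = 2.295 s
t_cycle = t_ext + t_ret

t ≈ 5.13 s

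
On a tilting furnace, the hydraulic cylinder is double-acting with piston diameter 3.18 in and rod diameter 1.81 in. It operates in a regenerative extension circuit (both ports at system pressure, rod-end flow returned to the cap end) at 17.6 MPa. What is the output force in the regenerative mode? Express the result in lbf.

With equal pressure on both faces, forces on the annular region cancel; the net push is pressure × rod cross-section.
Rod cross-section A_rod = π/4 × (1.81 in)² = 2.573 in^2
F = P × A_rod

F ≈ 6570 lbf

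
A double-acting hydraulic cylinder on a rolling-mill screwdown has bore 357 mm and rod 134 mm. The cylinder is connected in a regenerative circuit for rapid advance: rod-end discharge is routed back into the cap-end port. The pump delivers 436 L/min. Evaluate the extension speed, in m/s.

In regeneration the rod-end outflow joins the pump flow into the cap end, so the net volume the pump must supply per unit advance equals the rod cross-section area.
Rod cross-section A_rod = π/4 × (134 mm)² = 14100 mm^2
v = Q_pump / A_rod

v ≈ 0.515 m/s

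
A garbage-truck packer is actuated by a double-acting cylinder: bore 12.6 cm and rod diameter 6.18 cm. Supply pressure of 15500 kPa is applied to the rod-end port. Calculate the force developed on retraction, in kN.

Rod-side annular area A_ann = π/4 × (12.6² − 6.18²) = 94.69 cm^2
On retraction the pressure acts on the annular area (bore minus rod).
F = P × A_ann

F ≈ 147 kN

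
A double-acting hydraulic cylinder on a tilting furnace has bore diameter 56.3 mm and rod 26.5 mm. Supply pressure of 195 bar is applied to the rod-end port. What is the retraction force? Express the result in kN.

Rod-side annular area A_ann = π/4 × (56.3² − 26.5²) = 1938 mm^2
On retraction the pressure acts on the annular area (bore minus rod).
F = P × A_ann

F ≈ 37.8 kN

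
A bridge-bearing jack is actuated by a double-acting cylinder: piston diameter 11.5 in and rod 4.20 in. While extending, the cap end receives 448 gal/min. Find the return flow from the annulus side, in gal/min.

Q_out ≈ 388 gal/min

Cap-side area A_cap = π/4 × (11.5 in)² = 103.9 in^2
Rod-side annular area A_ann = π/4 × (11.5² − 4.20²) = 90.01 in^2
Piston speed v = Q_in/A_cap; rod-end outflow Q_out = v × A_ann = Q_in × A_ann/A_cap.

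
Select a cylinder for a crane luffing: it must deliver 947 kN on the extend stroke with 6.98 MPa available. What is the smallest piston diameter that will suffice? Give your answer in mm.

Extension force acts on the full piston face: F = P × (π/4)D².
D = √(4F / (πP)) = √(4 × 947 kN / (π × 6.98 MPa))

D ≈ 416 mm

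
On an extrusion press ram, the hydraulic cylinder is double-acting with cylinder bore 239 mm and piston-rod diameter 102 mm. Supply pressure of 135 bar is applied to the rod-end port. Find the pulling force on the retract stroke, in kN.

Rod-side annular area A_ann = π/4 × (239² − 102²) = 36690 mm^2
On retraction the pressure acts on the annular area (bore minus rod).
F = P × A_ann

F ≈ 495 kN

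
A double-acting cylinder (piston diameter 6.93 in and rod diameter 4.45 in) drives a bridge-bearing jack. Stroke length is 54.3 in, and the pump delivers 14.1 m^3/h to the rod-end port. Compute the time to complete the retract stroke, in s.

Rod-side annular area A_ann = π/4 × (6.93² − 4.45²) = 22.17 in^2
Swept volume V = A × L; t = V / Q = A·L / Q

t ≈ 5.04 s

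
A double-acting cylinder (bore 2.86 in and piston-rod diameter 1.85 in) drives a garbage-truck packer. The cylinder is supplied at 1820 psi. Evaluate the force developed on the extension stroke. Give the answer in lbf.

Cap-side area A_cap = π/4 × (2.86 in)² = 6.424 in^2
F = P × A_cap = 1820 psi × A_cap

F ≈ 11700 lbf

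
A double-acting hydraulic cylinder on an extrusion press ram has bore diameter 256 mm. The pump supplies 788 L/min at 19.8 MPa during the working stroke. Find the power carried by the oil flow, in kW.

Hydraulic power = P × Q

W ≈ 260 kW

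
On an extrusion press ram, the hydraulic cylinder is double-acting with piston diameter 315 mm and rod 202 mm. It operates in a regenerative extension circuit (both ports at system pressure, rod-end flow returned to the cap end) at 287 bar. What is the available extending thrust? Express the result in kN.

With equal pressure on both faces, forces on the annular region cancel; the net push is pressure × rod cross-section.
Rod cross-section A_rod = π/4 × (202 mm)² = 32050 mm^2
F = P × A_rod

F ≈ 920 kN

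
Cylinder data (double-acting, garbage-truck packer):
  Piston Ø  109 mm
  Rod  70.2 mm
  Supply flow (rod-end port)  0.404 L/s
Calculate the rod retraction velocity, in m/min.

Rod-side annular area A_ann = π/4 × (109² − 70.2²) = 5461 mm^2
Flow into the rod-end port fills the annular volume.
v = Q / A

v ≈ 4.44 m/min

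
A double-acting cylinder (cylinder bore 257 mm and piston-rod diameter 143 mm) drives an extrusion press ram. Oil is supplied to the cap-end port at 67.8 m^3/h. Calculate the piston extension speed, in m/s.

v ≈ 0.363 m/s

Cap-side area A_cap = π/4 × (257 mm)² = 51870 mm^2
v = Q / A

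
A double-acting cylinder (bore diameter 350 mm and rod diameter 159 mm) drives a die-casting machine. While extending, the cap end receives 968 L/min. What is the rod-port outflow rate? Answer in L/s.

Cap-side area A_cap = π/4 × (350 mm)² = 96210 mm^2
Rod-side annular area A_ann = π/4 × (350² − 159²) = 76360 mm^2
Piston speed v = Q_in/A_cap; rod-end outflow Q_out = v × A_ann = Q_in × A_ann/A_cap.

Q_out ≈ 12.8 L/s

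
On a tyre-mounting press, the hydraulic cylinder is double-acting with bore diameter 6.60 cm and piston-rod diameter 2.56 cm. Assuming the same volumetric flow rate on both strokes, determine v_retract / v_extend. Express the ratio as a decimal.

v_ret/v_ext ≈ 1.18

Cap-side area A_cap = π/4 × (6.60 cm)² = 34.21 cm^2
Rod-side annular area A_ann = π/4 × (6.60² − 2.56²) = 29.06 cm^2
For equal Q, v ∝ 1/A, so v_ret/v_ext = A_cap/A_ann.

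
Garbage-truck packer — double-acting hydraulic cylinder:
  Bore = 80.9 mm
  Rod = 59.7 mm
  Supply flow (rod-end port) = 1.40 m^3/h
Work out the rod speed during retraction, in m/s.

v ≈ 0.166 m/s

Rod-side annular area A_ann = π/4 × (80.9² − 59.7²) = 2341 mm^2
Flow into the rod-end port fills the annular volume.
v = Q / A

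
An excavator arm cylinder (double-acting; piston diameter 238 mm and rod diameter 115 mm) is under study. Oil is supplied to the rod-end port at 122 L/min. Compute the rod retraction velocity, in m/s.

Rod-side annular area A_ann = π/4 × (238² − 115²) = 34100 mm^2
Flow into the rod-end port fills the annular volume.
v = Q / A

v ≈ 0.0596 m/s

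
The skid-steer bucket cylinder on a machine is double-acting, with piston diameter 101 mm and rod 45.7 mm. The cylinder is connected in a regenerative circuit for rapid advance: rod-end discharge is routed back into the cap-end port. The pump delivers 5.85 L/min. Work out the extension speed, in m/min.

v ≈ 3.57 m/min

In regeneration the rod-end outflow joins the pump flow into the cap end, so the net volume the pump must supply per unit advance equals the rod cross-section area.
Rod cross-section A_rod = π/4 × (45.7 mm)² = 1640 mm^2
v = Q_pump / A_rod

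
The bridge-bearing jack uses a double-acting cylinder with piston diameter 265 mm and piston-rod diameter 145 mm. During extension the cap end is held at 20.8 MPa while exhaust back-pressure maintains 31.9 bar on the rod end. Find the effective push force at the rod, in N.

F ≈ 1.02e6 N

Cap-side area A_cap = π/4 × (265 mm)² = 55150 mm^2
Rod-side annular area A_ann = π/4 × (265² − 145²) = 38640 mm^2
Net thrust = P_cap·A_cap − P_rod·A_ann = 1.147e6 N − 1.233e5 N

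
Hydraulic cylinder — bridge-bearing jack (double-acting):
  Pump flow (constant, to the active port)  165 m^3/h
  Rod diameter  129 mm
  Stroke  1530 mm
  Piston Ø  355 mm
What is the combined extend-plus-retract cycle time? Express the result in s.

Cap-side area A_cap = π/4 × (355 mm)² = 98980 mm^2
Rod-side annular area A_ann = π/4 × (355² − 129²) = 85910 mm^2
t_ext = A_cap·L/Q = 3.304 s
t_ret = A_ann·L/Q = 2.868 s
t_cycle = t_ext + t_ret

t ≈ 6.17 s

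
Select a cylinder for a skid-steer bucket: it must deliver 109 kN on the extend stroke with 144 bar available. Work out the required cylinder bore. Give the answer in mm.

Extension force acts on the full piston face: F = P × (π/4)D².
D = √(4F / (πP)) = √(4 × 109 kN / (π × 144 bar))

D ≈ 98.2 mm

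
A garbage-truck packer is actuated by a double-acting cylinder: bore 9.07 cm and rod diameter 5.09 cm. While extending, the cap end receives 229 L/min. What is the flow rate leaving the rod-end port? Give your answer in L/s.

Cap-side area A_cap = π/4 × (9.07 cm)² = 64.61 cm^2
Rod-side annular area A_ann = π/4 × (9.07² − 5.09²) = 44.26 cm^2
Piston speed v = Q_in/A_cap; rod-end outflow Q_out = v × A_ann = Q_in × A_ann/A_cap.

Q_out ≈ 2.61 L/s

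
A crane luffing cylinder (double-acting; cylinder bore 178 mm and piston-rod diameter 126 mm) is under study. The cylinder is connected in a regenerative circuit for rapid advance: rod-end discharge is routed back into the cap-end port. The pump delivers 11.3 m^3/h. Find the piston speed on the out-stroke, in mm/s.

In regeneration the rod-end outflow joins the pump flow into the cap end, so the net volume the pump must supply per unit advance equals the rod cross-section area.
Rod cross-section A_rod = π/4 × (126 mm)² = 12470 mm^2
v = Q_pump / A_rod

v ≈ 252 mm/s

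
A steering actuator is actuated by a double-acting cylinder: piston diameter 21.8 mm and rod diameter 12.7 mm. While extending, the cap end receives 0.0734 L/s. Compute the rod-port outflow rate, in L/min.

Cap-side area A_cap = π/4 × (21.8 mm)² = 373.3 mm^2
Rod-side annular area A_ann = π/4 × (21.8² − 12.7²) = 246.6 mm^2
Piston speed v = Q_in/A_cap; rod-end outflow Q_out = v × A_ann = Q_in × A_ann/A_cap.

Q_out ≈ 2.91 L/min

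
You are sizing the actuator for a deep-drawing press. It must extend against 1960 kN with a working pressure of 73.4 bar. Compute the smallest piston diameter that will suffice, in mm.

Extension force acts on the full piston face: F = P × (π/4)D².
D = √(4F / (πP)) = √(4 × 1960 kN / (π × 73.4 bar))

D ≈ 583 mm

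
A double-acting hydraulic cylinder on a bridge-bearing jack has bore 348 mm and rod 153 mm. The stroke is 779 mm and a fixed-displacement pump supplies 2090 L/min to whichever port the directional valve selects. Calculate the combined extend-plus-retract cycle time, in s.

t ≈ 3.84 s

Cap-side area A_cap = π/4 × (348 mm)² = 95110 mm^2
Rod-side annular area A_ann = π/4 × (348² − 153²) = 76730 mm^2
t_ext = A_cap·L/Q = 2.127 s
t_ret = A_ann·L/Q = 1.716 s
t_cycle = t_ext + t_ret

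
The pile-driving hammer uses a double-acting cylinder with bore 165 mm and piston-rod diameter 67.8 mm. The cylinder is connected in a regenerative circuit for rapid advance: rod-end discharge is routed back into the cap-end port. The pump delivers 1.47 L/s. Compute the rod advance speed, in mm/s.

In regeneration the rod-end outflow joins the pump flow into the cap end, so the net volume the pump must supply per unit advance equals the rod cross-section area.
Rod cross-section A_rod = π/4 × (67.8 mm)² = 3610 mm^2
v = Q_pump / A_rod

v ≈ 407 mm/s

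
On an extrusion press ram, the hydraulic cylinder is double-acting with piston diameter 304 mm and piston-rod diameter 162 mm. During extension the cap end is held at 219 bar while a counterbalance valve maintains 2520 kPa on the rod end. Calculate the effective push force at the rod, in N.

F ≈ 1.46e6 N

Cap-side area A_cap = π/4 × (304 mm)² = 72580 mm^2
Rod-side annular area A_ann = π/4 × (304² − 162²) = 51970 mm^2
Net thrust = P_cap·A_cap − P_rod·A_ann = 1.590e6 N − 1.310e5 N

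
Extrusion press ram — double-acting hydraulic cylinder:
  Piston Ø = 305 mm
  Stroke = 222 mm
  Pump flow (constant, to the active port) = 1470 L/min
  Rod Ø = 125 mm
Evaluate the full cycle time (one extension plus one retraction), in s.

t ≈ 1.21 s

Cap-side area A_cap = π/4 × (305 mm)² = 73060 mm^2
Rod-side annular area A_ann = π/4 × (305² − 125²) = 60790 mm^2
t_ext = A_cap·L/Q = 0.6620 s
t_ret = A_ann·L/Q = 0.5508 s
t_cycle = t_ext + t_ret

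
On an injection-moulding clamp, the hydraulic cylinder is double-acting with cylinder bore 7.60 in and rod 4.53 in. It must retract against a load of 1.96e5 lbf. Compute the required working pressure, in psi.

Rod-side annular area A_ann = π/4 × (7.60² − 4.53²) = 29.25 in^2
Retraction: pressure acts on the annular area.
P = F / A = 1.96e5 lbf / A

P ≈ 6700 psi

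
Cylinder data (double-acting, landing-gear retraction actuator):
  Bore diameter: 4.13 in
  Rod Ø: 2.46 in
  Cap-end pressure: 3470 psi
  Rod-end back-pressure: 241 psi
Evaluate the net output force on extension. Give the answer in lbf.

Cap-side area A_cap = π/4 × (4.13 in)² = 13.40 in^2
Rod-side annular area A_ann = π/4 × (4.13² − 2.46²) = 8.644 in^2
Net thrust = P_cap·A_cap − P_rod·A_ann = 46490 lbf − 2083 lbf

F ≈ 44400 lbf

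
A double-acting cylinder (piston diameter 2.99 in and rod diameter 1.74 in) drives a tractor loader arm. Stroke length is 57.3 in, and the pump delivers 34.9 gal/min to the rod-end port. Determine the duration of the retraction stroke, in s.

t ≈ 1.98 s

Rod-side annular area A_ann = π/4 × (2.99² − 1.74²) = 4.644 in^2
Swept volume V = A × L; t = V / Q = A·L / Q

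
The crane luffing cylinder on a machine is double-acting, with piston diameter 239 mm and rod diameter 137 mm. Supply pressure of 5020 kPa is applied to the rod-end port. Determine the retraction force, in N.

F ≈ 1.51e5 N

Rod-side annular area A_ann = π/4 × (239² − 137²) = 30120 mm^2
On retraction the pressure acts on the annular area (bore minus rod).
F = P × A_ann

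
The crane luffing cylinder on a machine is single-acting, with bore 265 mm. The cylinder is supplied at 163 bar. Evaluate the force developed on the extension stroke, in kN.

F ≈ 899 kN

Cap-side area A_cap = π/4 × (265 mm)² = 55150 mm^2
F = P × A_cap = 163 bar × A_cap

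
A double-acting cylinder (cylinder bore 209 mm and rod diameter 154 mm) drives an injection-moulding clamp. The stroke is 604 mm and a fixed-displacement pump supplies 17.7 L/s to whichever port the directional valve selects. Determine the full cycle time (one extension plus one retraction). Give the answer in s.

t ≈ 1.71 s

Cap-side area A_cap = π/4 × (209 mm)² = 34310 mm^2
Rod-side annular area A_ann = π/4 × (209² − 154²) = 15680 mm^2
t_ext = A_cap·L/Q = 1.171 s
t_ret = A_ann·L/Q = 0.5351 s
t_cycle = t_ext + t_ret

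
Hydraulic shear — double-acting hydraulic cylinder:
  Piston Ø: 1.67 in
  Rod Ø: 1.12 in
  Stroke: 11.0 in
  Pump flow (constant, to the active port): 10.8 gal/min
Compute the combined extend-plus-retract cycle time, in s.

t ≈ 0.898 s

Cap-side area A_cap = π/4 × (1.67 in)² = 2.190 in^2
Rod-side annular area A_ann = π/4 × (1.67² − 1.12²) = 1.205 in^2
t_ext = A_cap·L/Q = 0.5795 s
t_ret = A_ann·L/Q = 0.3188 s
t_cycle = t_ext + t_ret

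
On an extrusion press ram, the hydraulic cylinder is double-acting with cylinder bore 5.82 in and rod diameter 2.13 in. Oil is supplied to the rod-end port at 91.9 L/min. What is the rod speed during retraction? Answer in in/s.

v ≈ 4.06 in/s

Rod-side annular area A_ann = π/4 × (5.82² − 2.13²) = 23.04 in^2
Flow into the rod-end port fills the annular volume.
v = Q / A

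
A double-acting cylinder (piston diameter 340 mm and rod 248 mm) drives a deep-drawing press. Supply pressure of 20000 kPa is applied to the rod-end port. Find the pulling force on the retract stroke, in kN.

F ≈ 850 kN

Rod-side annular area A_ann = π/4 × (340² − 248²) = 42490 mm^2
On retraction the pressure acts on the annular area (bore minus rod).
F = P × A_ann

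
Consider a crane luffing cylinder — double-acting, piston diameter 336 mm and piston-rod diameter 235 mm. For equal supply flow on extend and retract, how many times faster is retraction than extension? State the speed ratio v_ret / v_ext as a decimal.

Cap-side area A_cap = π/4 × (336 mm)² = 88670 mm^2
Rod-side annular area A_ann = π/4 × (336² − 235²) = 45290 mm^2
For equal Q, v ∝ 1/A, so v_ret/v_ext = A_cap/A_ann.

v_ret/v_ext ≈ 1.96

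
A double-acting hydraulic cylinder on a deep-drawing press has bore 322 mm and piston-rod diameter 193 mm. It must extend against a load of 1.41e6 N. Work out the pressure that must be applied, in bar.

P ≈ 173 bar

Cap-side area A_cap = π/4 × (322 mm)² = 81430 mm^2
P = F / A = 1.41e6 N / A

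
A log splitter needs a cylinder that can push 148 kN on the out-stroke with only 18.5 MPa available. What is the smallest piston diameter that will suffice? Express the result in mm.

Extension force acts on the full piston face: F = P × (π/4)D².
D = √(4F / (πP)) = √(4 × 148 kN / (π × 18.5 MPa))

D ≈ 101 mm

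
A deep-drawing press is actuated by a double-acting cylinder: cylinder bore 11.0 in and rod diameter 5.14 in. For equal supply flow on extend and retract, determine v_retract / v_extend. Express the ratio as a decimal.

Cap-side area A_cap = π/4 × (11.0 in)² = 95.03 in^2
Rod-side annular area A_ann = π/4 × (11.0² − 5.14²) = 74.28 in^2
For equal Q, v ∝ 1/A, so v_ret/v_ext = A_cap/A_ann.

v_ret/v_ext ≈ 1.28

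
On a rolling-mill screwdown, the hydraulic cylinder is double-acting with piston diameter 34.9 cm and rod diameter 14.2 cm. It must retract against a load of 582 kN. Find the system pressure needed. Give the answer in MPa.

Rod-side annular area A_ann = π/4 × (34.9² − 14.2²) = 798.3 cm^2
Retraction: pressure acts on the annular area.
P = F / A = 582 kN / A

P ≈ 7.29 MPa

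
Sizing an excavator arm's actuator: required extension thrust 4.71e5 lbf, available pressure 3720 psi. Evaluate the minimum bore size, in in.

D ≈ 12.7 in

Extension force acts on the full piston face: F = P × (π/4)D².
D = √(4F / (πP)) = √(4 × 4.71e5 lbf / (π × 3720 psi))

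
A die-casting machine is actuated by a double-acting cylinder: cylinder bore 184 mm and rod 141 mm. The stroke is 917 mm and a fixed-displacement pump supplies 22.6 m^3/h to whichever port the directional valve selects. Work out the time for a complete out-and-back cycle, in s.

t ≈ 5.49 s

Cap-side area A_cap = π/4 × (184 mm)² = 26590 mm^2
Rod-side annular area A_ann = π/4 × (184² − 141²) = 10980 mm^2
t_ext = A_cap·L/Q = 3.884 s
t_ret = A_ann·L/Q = 1.603 s
t_cycle = t_ext + t_ret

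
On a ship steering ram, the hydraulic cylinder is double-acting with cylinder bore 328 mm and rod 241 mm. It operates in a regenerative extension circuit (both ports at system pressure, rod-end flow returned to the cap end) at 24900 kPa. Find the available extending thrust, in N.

F ≈ 1.14e6 N

With equal pressure on both faces, forces on the annular region cancel; the net push is pressure × rod cross-section.
Rod cross-section A_rod = π/4 × (241 mm)² = 45620 mm^2
F = P × A_rod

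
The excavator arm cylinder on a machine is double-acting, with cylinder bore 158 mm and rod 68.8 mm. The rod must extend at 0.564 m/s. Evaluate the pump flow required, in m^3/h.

Q ≈ 39.8 m^3/h

Cap-side area A_cap = π/4 × (158 mm)² = 19610 mm^2
Q = A × v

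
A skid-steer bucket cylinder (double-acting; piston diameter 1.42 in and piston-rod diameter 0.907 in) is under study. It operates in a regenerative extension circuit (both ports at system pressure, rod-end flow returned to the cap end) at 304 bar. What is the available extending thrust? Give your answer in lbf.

F ≈ 2850 lbf

With equal pressure on both faces, forces on the annular region cancel; the net push is pressure × rod cross-section.
Rod cross-section A_rod = π/4 × (0.907 in)² = 0.6461 in^2
F = P × A_rod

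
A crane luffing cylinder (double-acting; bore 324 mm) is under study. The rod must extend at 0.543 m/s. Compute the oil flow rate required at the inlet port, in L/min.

Cap-side area A_cap = π/4 × (324 mm)² = 82450 mm^2
Q = A × v

Q ≈ 2690 L/min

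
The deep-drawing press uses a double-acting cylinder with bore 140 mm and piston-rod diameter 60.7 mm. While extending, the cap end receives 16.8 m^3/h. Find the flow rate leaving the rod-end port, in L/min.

Q_out ≈ 227 L/min

Cap-side area A_cap = π/4 × (140 mm)² = 15390 mm^2
Rod-side annular area A_ann = π/4 × (140² − 60.7²) = 12500 mm^2
Piston speed v = Q_in/A_cap; rod-end outflow Q_out = v × A_ann = Q_in × A_ann/A_cap.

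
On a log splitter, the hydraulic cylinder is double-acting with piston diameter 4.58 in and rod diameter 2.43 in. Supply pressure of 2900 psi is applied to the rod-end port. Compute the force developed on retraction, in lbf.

Rod-side annular area A_ann = π/4 × (4.58² − 2.43²) = 11.84 in^2
On retraction the pressure acts on the annular area (bore minus rod).
F = P × A_ann

F ≈ 34300 lbf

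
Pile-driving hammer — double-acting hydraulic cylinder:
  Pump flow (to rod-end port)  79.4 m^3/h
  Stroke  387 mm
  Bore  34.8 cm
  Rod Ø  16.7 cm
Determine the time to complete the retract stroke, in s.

t ≈ 1.28 s

Rod-side annular area A_ann = π/4 × (34.8² − 16.7²) = 732.1 cm^2
Swept volume V = A × L; t = V / Q = A·L / Q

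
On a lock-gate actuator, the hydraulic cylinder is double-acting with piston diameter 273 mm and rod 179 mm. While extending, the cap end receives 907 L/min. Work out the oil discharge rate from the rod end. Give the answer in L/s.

Q_out ≈ 8.62 L/s

Cap-side area A_cap = π/4 × (273 mm)² = 58530 mm^2
Rod-side annular area A_ann = π/4 × (273² − 179²) = 33370 mm^2
Piston speed v = Q_in/A_cap; rod-end outflow Q_out = v × A_ann = Q_in × A_ann/A_cap.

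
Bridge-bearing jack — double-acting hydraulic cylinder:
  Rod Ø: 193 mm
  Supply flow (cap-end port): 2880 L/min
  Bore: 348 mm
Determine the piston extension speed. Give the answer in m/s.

Cap-side area A_cap = π/4 × (348 mm)² = 95110 mm^2
v = Q / A

v ≈ 0.505 m/s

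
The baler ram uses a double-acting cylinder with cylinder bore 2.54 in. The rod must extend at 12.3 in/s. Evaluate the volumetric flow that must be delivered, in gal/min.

Q ≈ 16.2 gal/min

Cap-side area A_cap = π/4 × (2.54 in)² = 5.067 in^2
Q = A × v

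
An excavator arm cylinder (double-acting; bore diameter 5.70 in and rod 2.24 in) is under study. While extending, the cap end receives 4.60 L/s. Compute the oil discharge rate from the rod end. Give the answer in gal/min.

Q_out ≈ 61.7 gal/min

Cap-side area A_cap = π/4 × (5.70 in)² = 25.52 in^2
Rod-side annular area A_ann = π/4 × (5.70² − 2.24²) = 21.58 in^2
Piston speed v = Q_in/A_cap; rod-end outflow Q_out = v × A_ann = Q_in × A_ann/A_cap.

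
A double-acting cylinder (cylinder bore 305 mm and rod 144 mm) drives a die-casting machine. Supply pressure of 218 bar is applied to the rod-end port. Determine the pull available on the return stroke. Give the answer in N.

Rod-side annular area A_ann = π/4 × (305² − 144²) = 56780 mm^2
On retraction the pressure acts on the annular area (bore minus rod).
F = P × A_ann

F ≈ 1.24e6 N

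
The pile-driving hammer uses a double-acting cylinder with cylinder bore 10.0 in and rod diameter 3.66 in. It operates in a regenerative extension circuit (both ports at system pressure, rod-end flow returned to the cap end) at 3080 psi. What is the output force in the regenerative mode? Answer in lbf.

F ≈ 32400 lbf

With equal pressure on both faces, forces on the annular region cancel; the net push is pressure × rod cross-section.
Rod cross-section A_rod = π/4 × (3.66 in)² = 10.52 in^2
F = P × A_rod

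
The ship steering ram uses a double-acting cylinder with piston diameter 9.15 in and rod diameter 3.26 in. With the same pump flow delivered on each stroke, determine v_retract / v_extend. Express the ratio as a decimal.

v_ret/v_ext ≈ 1.15

Cap-side area A_cap = π/4 × (9.15 in)² = 65.76 in^2
Rod-side annular area A_ann = π/4 × (9.15² − 3.26²) = 57.41 in^2
For equal Q, v ∝ 1/A, so v_ret/v_ext = A_cap/A_ann.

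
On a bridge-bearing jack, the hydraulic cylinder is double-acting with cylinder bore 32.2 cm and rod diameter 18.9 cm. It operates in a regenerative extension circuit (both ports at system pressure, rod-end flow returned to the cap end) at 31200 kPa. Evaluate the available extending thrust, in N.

With equal pressure on both faces, forces on the annular region cancel; the net push is pressure × rod cross-section.
Rod cross-section A_rod = π/4 × (18.9 cm)² = 280.6 cm^2
F = P × A_rod

F ≈ 8.75e5 N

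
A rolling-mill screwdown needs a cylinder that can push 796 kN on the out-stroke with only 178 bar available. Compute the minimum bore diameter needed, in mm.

D ≈ 239 mm

Extension force acts on the full piston face: F = P × (π/4)D².
D = √(4F / (πP)) = √(4 × 796 kN / (π × 178 bar))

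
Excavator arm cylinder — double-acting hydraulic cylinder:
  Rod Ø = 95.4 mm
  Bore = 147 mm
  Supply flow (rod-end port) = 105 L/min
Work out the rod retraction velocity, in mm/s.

Rod-side annular area A_ann = π/4 × (147² − 95.4²) = 9824 mm^2
Flow into the rod-end port fills the annular volume.
v = Q / A

v ≈ 178 mm/s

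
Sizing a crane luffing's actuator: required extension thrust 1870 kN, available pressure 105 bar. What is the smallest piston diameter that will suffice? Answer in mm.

D ≈ 476 mm

Extension force acts on the full piston face: F = P × (π/4)D².
D = √(4F / (πP)) = √(4 × 1870 kN / (π × 105 bar))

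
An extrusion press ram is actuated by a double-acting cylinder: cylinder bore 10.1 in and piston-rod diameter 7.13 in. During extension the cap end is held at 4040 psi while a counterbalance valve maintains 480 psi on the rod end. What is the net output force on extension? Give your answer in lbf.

F ≈ 3.04e5 lbf

Cap-side area A_cap = π/4 × (10.1 in)² = 80.12 in^2
Rod-side annular area A_ann = π/4 × (10.1² − 7.13²) = 40.19 in^2
Net thrust = P_cap·A_cap − P_rod·A_ann = 3.237e5 lbf − 19290 lbf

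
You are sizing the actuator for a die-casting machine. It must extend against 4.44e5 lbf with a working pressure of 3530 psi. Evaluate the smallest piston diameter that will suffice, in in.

D ≈ 12.7 in

Extension force acts on the full piston face: F = P × (π/4)D².
D = √(4F / (πP)) = √(4 × 4.44e5 lbf / (π × 3530 psi))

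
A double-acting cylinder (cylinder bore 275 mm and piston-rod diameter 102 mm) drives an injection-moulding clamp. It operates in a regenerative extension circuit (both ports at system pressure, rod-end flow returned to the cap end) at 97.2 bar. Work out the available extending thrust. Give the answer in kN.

With equal pressure on both faces, forces on the annular region cancel; the net push is pressure × rod cross-section.
Rod cross-section A_rod = π/4 × (102 mm)² = 8171 mm^2
F = P × A_rod

F ≈ 79.4 kN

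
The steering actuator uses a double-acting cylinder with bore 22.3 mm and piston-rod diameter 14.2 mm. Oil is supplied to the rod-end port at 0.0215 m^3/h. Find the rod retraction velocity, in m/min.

Rod-side annular area A_ann = π/4 × (22.3² − 14.2²) = 232.2 mm^2
Flow into the rod-end port fills the annular volume.
v = Q / A

v ≈ 1.54 m/min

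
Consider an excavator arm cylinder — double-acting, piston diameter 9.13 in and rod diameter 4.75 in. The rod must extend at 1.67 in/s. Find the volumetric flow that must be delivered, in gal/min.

Cap-side area A_cap = π/4 × (9.13 in)² = 65.47 in^2
Q = A × v

Q ≈ 28.4 gal/min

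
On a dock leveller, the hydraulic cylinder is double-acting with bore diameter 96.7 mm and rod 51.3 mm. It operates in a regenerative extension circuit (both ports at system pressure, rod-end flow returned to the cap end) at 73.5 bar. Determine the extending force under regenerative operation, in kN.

F ≈ 15.2 kN

With equal pressure on both faces, forces on the annular region cancel; the net push is pressure × rod cross-section.
Rod cross-section A_rod = π/4 × (51.3 mm)² = 2067 mm^2
F = P × A_rod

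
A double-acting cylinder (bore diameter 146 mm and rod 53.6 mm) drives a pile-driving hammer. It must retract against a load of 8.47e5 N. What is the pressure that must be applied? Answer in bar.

P ≈ 585 bar

Rod-side annular area A_ann = π/4 × (146² − 53.6²) = 14490 mm^2
Retraction: pressure acts on the annular area.
P = F / A = 8.47e5 N / A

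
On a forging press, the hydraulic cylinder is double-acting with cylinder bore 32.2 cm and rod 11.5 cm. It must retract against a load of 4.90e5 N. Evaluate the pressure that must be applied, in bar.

P ≈ 69.0 bar

Rod-side annular area A_ann = π/4 × (32.2² − 11.5²) = 710.5 cm^2
Retraction: pressure acts on the annular area.
P = F / A = 4.90e5 N / A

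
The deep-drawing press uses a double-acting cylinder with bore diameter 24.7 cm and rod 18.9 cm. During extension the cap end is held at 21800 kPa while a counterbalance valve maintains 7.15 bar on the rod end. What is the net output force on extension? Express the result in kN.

Cap-side area A_cap = π/4 × (24.7 cm)² = 479.2 cm^2
Rod-side annular area A_ann = π/4 × (24.7² − 18.9²) = 198.6 cm^2
Net thrust = P_cap·A_cap − P_rod·A_ann = 1045 kN − 14.20 kN

F ≈ 1030 kN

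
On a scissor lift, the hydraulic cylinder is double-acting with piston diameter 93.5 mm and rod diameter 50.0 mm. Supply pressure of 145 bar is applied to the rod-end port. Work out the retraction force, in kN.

Rod-side annular area A_ann = π/4 × (93.5² − 50.0²) = 4903 mm^2
On retraction the pressure acts on the annular area (bore minus rod).
F = P × A_ann

F ≈ 71.1 kN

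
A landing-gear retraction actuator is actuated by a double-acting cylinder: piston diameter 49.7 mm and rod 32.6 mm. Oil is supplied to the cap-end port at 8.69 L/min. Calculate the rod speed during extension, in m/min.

Cap-side area A_cap = π/4 × (49.7 mm)² = 1940 mm^2
v = Q / A

v ≈ 4.48 m/min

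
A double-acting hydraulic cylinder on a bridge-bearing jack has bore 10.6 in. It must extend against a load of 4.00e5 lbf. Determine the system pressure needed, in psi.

Cap-side area A_cap = π/4 × (10.6 in)² = 88.25 in^2
P = F / A = 4.00e5 lbf / A

P ≈ 4530 psi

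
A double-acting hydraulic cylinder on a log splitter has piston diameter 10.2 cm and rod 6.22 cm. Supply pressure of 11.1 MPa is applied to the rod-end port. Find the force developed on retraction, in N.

Rod-side annular area A_ann = π/4 × (10.2² − 6.22²) = 51.33 cm^2
On retraction the pressure acts on the annular area (bore minus rod).
F = P × A_ann

F ≈ 57000 N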